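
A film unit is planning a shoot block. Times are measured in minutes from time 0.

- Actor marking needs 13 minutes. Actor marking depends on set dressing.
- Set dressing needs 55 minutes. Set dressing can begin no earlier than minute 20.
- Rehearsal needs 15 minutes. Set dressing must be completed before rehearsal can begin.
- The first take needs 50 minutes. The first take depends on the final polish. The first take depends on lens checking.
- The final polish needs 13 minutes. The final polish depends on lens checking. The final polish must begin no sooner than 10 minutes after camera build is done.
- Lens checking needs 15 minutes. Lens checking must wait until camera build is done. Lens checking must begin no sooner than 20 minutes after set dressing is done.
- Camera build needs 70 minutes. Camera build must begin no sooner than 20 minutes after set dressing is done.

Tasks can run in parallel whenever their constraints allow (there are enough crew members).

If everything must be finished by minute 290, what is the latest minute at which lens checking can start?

The first take must finish by minute 290; it takes 50 minutes, so it must start by 290 − 50 = minute 240.
The final polish must finish before the first take (must start by minute 240). With a 13-minute duration, the final polish must start by 240 − 13 = minute 227.
Lens checking feeds the final polish (must start by minute 227); the first take (must start by minute 240). Taking the minimum, lens checking must finish by minute 227 and start by 227 − 15 = minute 212.

212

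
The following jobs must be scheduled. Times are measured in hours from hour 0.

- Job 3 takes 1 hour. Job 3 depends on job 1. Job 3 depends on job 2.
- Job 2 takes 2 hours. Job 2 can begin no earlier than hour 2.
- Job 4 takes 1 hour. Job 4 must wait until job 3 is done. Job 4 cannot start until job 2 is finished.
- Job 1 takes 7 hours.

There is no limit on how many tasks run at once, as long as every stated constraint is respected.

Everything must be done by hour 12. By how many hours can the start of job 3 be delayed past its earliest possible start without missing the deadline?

Job 2 cannot begin until its own release at hour 2. It runs from hour 2 to 2 + 2 = hour 4.
Job 1 has no prerequisites, so it starts at hour 0 and finishes at hour 7.
Job 3 cannot start until job 1 (finishes hour 7); job 2 (finishes hour 4). The controlling bound is hour 7, so job 3 finishes at 7 + 1 = hour 8.

Working backward from the deadline:
Job 4 has no dependents, so it just needs to finish by hour 12. Starting by 12 − 1 = hour 11 achieves that.
Job 3 feeds into job 4 (must start by hour 11); so job 3 must finish by hour 11 and therefore start by hour 10.
So job 3 can start as early as hour 7 and as late as hour 10, giving 10 − 7 = 3 hours of slack.

3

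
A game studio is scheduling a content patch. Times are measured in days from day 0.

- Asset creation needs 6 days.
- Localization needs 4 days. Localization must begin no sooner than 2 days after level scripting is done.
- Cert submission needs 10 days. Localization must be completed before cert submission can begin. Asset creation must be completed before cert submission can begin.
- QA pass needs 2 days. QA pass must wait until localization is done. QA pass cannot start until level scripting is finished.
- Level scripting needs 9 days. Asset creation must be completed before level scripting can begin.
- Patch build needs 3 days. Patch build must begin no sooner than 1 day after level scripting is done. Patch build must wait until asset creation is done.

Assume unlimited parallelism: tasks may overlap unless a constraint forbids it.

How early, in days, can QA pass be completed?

Asset creation can start immediately at day 0; it finishes at day 6.
Level scripting cannot begin until asset creation (finishes day 6). It runs from day 6 to 6 + 9 = day 15.
Localization waits on level scripting (finishes day 15, plus 2-day gap → day 17), so it starts at day 17 and finishes at 17 + 4 = day 21.
For QA pass: localization (finishes day 21); level scripting (finishes day 15). Taking the maximum gives a start of day 21, and it finishes at 21 + 2 = day 23.

23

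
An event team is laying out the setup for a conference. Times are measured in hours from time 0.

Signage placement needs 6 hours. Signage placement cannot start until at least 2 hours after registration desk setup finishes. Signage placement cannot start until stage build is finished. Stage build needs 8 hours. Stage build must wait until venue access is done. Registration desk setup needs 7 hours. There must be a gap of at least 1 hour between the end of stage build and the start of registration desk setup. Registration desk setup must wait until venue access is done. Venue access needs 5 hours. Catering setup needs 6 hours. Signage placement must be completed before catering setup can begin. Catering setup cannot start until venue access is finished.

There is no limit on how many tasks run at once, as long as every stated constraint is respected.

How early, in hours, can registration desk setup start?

Venue access has no prerequisites, so it starts at hour 0 and finishes at hour 5.
Stage build waits on venue access (finishes hour 5), so it starts at hour 5 and finishes at 5 + 8 = hour 13.
Registration desk setup waits on stage build (finishes hour 13, plus 1-hour gap → hour 14); venue access (finishes hour 5). The latest of these is hour 14, which is the earliest registration desk setup can start.

14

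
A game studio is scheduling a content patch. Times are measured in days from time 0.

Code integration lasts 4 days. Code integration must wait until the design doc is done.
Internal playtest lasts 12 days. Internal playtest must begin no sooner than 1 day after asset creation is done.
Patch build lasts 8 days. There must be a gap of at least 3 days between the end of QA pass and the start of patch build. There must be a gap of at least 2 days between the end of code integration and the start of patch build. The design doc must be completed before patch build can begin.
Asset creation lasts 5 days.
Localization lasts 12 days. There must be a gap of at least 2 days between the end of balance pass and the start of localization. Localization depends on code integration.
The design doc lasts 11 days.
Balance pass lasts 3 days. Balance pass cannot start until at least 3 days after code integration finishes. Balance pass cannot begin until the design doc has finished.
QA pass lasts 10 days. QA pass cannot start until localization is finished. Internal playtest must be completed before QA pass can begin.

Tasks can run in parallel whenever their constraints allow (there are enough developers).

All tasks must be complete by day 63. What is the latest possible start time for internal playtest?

30

Patch build has no dependents, so it just needs to finish by day 63. Starting by 63 − 8 = day 55 achieves that.
Since patch build (must start by day 55, minus 3-day gap → day 52) depends on it, QA pass must finish by day 52. Backing off its 10-day duration gives a latest start of day 42.
Internal playtest must finish before QA pass (must start by day 42). With a 12-day duration, internal playtest must start by 42 − 12 = day 30.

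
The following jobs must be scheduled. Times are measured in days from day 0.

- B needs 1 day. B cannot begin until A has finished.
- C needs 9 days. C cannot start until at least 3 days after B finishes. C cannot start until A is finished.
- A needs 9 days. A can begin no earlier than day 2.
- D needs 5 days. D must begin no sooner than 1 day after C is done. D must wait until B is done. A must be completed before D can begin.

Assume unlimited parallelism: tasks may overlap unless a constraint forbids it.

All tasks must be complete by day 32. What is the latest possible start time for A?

4

Nothing follows D; the deadline of day 32 is its only limit. It must start by 32 − 5 = day 27.
C must finish before D (must start by day 27, minus 1-day gap → day 26). With a 9-day duration, C must start by 26 − 9 = day 17.
For B: C (must start by day 17, minus 3-day gap → day 14); D (must start by day 27). The most restrictive is day 14; with a 1-day duration, B must start by day 13.
A has several dependents: B (must start by day 13); C (must start by day 17); D (must start by day 27). The earliest of those limits is day 13, so A must start by 13 − 9 = day 4.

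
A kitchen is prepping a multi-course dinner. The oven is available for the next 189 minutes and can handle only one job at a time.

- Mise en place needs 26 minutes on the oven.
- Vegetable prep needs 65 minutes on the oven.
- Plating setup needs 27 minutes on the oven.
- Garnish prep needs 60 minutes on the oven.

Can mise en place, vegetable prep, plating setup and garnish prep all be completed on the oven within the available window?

Yes

Running back to back, the jobs need 26 + 65 + 27 + 60 = 178 minutes on the oven.
Since 178 ≤ 189, they fit within the window.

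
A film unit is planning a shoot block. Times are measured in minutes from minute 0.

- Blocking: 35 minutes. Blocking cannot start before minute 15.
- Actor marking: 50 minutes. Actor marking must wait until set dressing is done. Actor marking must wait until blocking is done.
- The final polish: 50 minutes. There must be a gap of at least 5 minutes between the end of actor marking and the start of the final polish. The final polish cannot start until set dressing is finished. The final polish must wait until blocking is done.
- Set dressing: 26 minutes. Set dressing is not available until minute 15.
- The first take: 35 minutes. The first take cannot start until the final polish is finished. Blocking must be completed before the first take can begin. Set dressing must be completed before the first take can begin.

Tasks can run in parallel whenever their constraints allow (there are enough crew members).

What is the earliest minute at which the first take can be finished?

Blocking cannot begin until its own release at minute 15. It runs from minute 15 to 15 + 35 = minute 50.
Set dressing cannot begin until its own release at minute 15. It runs from minute 15 to 15 + 26 = minute 41.
Actor marking has to wait for set dressing (finishes minute 41); blocking (finishes minute 50). The latest of these is minute 50, so actor marking runs minute 50 to 50 + 50 = minute 100.
For the final polish: actor marking (finishes minute 100, plus 5-minute gap → minute 105); set dressing (finishes minute 41); blocking (finishes minute 50). Taking the maximum gives a start of minute 105, and it finishes at 105 + 50 = minute 155.
The first take needs all of the final polish (finishes minute 155); blocking (finishes minute 50); set dressing (finishes minute 41). That puts its earliest start at minute 155; it finishes at 155 + 35 = minute 190.

190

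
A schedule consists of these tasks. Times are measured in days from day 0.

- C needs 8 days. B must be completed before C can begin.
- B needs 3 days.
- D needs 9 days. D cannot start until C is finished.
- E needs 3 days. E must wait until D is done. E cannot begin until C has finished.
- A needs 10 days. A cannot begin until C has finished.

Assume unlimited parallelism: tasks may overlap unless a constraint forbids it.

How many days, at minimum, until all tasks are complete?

B has no prerequisites, so it starts at day 0 and finishes at day 3.
C waits on B (finishes day 3), so it starts at day 3 and finishes at 3 + 8 = day 11.
D cannot begin until C (finishes day 11). It runs from day 11 to 11 + 9 = day 20.
E has to wait for D (finishes day 20); C (finishes day 11). The latest of these is day 20, so E runs day 20 to 20 + 3 = day 23.
After C (finishes day 11), A can start at day 11 and finishes at day 21.
All tasks are finished once the last one completes. Finish times: A at 21, B at 3, C at 11, D at 20, E at 23. The latest is day 23.

23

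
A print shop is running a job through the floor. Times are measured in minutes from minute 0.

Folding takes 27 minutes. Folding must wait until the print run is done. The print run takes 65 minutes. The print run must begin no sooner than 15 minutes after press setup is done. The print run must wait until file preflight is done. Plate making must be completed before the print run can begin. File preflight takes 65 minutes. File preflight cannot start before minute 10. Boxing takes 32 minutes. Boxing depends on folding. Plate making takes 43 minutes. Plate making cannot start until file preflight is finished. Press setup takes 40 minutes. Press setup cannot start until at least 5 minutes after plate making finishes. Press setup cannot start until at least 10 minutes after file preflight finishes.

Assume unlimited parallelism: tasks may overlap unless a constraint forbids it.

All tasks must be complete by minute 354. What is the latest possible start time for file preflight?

62

Nothing follows boxing; the deadline of minute 354 is its only limit. It must start by 354 − 32 = minute 322.
Since boxing (must start by minute 322) depends on it, folding must finish by minute 322. Backing off its 27-minute duration gives a latest start of minute 295.
The print run must finish before folding (must start by minute 295). With a 65-minute duration, the print run must start by 295 − 65 = minute 230.
Since the print run (must start by minute 230, minus 15-minute gap → minute 215) depends on it, press setup must finish by minute 215. Backing off its 40-minute duration gives a latest start of minute 175.
For plate making: press setup (must start by minute 175, minus 5-minute gap → minute 170); the print run (must start by minute 230). The most restrictive is minute 170; with a 43-minute duration, plate making must start by minute 127.
For file preflight: plate making (must start by minute 127); press setup (must start by minute 175, minus 10-minute gap → minute 165); the print run (must start by minute 230). The most restrictive is minute 127; with a 65-minute duration, file preflight must start by minute 62.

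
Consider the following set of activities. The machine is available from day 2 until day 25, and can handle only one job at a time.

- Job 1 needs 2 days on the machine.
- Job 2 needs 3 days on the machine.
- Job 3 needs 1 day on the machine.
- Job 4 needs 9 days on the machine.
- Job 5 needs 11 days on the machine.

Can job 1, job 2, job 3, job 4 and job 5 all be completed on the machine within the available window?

No

The machine window is 25 − 2 = 23 days.
Running back to back, the jobs need 2 + 3 + 1 + 9 + 11 = 26 days on the machine.
Since 26 > 23, they cannot all fit.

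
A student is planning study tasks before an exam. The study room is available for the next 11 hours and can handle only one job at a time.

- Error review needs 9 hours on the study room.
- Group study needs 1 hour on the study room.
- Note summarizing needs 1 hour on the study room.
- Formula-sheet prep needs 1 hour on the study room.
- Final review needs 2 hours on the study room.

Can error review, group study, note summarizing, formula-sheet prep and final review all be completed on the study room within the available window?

No

Running back to back, the jobs need 9 + 1 + 1 + 1 + 2 = 14 hours on the study room.
Since 14 > 11, they cannot all fit.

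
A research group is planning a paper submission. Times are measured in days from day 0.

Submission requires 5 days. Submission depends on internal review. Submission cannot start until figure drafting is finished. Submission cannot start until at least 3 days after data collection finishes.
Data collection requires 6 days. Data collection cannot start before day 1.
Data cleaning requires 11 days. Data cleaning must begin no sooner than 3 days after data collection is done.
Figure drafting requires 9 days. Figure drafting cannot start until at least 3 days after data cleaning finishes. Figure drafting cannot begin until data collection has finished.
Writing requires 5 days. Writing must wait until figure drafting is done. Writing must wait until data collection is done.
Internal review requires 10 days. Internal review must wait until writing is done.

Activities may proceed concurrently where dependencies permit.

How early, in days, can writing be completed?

38

After its own release at day 1, data collection can start at day 1 and finishes at day 7.
After data collection (finishes day 7, plus 3-day gap → day 10), data cleaning can start at day 10 and finishes at day 21.
Figure drafting needs all of data cleaning (finishes day 21, plus 3-day gap → day 24); data collection (finishes day 7). That puts its earliest start at day 24; it finishes at 24 + 9 = day 33.
Writing has to wait for figure drafting (finishes day 33); data collection (finishes day 7). The latest of these is day 33, so writing runs day 33 to 33 + 5 = day 38.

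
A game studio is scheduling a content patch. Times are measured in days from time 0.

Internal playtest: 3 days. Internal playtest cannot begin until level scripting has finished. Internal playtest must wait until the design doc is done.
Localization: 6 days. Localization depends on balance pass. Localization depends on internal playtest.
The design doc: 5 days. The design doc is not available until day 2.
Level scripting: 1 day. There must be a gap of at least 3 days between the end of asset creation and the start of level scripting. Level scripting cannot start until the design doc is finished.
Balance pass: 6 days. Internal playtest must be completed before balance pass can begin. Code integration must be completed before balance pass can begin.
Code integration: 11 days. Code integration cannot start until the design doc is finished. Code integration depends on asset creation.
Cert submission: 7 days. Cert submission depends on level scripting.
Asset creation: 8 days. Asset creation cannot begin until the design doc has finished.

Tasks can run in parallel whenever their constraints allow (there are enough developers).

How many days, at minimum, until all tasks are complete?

38

The design doc waits on its own release at day 2, so it starts at day 2 and finishes at 2 + 5 = day 7.
Asset creation cannot begin until the design doc (finishes day 7). It runs from day 7 to 7 + 8 = day 15.
Code integration has to wait for the design doc (finishes day 7); asset creation (finishes day 15). The latest of these is day 15, so code integration runs day 15 to 15 + 11 = day 26.
For level scripting: asset creation (finishes day 15, plus 3-day gap → day 18); the design doc (finishes day 7). Taking the maximum gives a start of day 18, and it finishes at 18 + 1 = day 19.
Cert submission waits on level scripting (finishes day 19), so it starts at day 19 and finishes at 19 + 7 = day 26.
Internal playtest cannot start until level scripting (finishes day 19); the design doc (finishes day 7). The controlling bound is day 19, so internal playtest finishes at 19 + 3 = day 22.
Balance pass cannot start until internal playtest (finishes day 22); code integration (finishes day 26). The controlling bound is day 26, so balance pass finishes at 26 + 6 = day 32.
Localization needs all of balance pass (finishes day 32); internal playtest (finishes day 22). That puts its earliest start at day 32; it finishes at 32 + 6 = day 38.
All tasks are finished once the last one completes. Finish times: The design doc at 7, Asset creation at 15, Level scripting at 19, Code integration at 26, Internal playtest at 22, Balance pass at 32, Localization at 38, Cert submission at 26. The latest is day 38.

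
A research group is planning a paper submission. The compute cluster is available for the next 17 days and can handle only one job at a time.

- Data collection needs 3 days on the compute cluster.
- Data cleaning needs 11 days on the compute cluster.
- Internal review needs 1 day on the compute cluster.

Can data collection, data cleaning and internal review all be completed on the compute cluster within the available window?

Yes

Running back to back, the jobs need 3 + 11 + 1 = 15 days on the compute cluster.
Since 15 ≤ 17, they fit within the window.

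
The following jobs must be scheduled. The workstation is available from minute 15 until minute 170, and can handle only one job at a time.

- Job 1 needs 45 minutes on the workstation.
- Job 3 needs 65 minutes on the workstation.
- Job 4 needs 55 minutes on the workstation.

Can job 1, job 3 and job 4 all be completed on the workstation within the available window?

The workstation window is 170 − 15 = 155 minutes.
Running back to back, the jobs need 45 + 65 + 55 = 165 minutes on the workstation.
Since 165 > 155, they cannot all fit.

No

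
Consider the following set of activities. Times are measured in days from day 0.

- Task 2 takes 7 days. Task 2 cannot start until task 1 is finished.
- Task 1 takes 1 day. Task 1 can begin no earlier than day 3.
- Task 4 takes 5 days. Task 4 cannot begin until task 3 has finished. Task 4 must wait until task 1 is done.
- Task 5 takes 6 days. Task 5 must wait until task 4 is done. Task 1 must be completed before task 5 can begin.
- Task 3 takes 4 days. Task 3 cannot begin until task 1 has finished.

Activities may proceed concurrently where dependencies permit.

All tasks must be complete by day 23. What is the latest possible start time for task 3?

Nothing follows task 5; the deadline of day 23 is its only limit. It must start by 23 − 6 = day 17.
Task 4 feeds into task 5 (must start by day 17); so task 4 must finish by day 17 and therefore start by day 12.
Task 3 has to be done before task 4 (must start by day 12). That means finishing by day 12, i.e. starting by 12 − 4 = day 8.

8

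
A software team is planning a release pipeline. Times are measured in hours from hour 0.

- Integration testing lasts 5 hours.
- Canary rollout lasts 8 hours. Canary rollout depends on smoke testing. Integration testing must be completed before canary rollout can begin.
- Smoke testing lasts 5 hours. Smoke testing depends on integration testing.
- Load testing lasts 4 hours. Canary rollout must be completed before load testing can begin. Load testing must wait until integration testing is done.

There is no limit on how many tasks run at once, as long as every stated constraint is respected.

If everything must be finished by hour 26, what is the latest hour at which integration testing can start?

4

Load testing must finish by hour 26; it takes 4 hours, so it must start by 26 − 4 = hour 22.
Since load testing (must start by hour 22) depends on it, canary rollout must finish by hour 22. Backing off its 8-hour duration gives a latest start of hour 14.
Smoke testing feeds into canary rollout (must start by hour 14); so smoke testing must finish by hour 14 and therefore start by hour 9.
Integration testing feeds smoke testing (must start by hour 9); canary rollout (must start by hour 14); load testing (must start by hour 22). Taking the minimum, integration testing must finish by hour 9 and start by 9 − 5 = hour 4.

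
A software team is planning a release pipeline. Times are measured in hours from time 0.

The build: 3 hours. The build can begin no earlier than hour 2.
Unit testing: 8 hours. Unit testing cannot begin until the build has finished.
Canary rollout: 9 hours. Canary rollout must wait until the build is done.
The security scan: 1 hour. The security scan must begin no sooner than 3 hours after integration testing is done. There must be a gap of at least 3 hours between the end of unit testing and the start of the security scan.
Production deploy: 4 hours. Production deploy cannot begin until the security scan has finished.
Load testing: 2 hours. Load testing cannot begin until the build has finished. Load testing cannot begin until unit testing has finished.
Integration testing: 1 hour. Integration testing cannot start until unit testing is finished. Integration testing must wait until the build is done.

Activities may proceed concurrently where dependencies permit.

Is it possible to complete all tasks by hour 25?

Yes

The build cannot begin until its own release at hour 2. It runs from hour 2 to 2 + 3 = hour 5.
Canary rollout cannot begin until the build (finishes hour 5). It runs from hour 5 to 5 + 9 = hour 14.
Unit testing waits on the build (finishes hour 5), so it starts at hour 5 and finishes at 5 + 8 = hour 13.
For load testing: the build (finishes hour 5); unit testing (finishes hour 13). Taking the maximum gives a start of hour 13, and it finishes at 13 + 2 = hour 15.
Integration testing cannot start until unit testing (finishes hour 13); the build (finishes hour 5). The controlling bound is hour 13, so integration testing finishes at 13 + 1 = hour 14.
The security scan needs all of integration testing (finishes hour 14, plus 3-hour gap → hour 17); unit testing (finishes hour 13, plus 3-hour gap → hour 16). That puts its earliest start at hour 17; it finishes at 17 + 1 = hour 18.
Production deploy cannot begin until the security scan (finishes hour 18). It runs from hour 18 to 18 + 4 = hour 22.
Every task is finished by hour 22, which is no later than the deadline of 25, so the schedule is feasible.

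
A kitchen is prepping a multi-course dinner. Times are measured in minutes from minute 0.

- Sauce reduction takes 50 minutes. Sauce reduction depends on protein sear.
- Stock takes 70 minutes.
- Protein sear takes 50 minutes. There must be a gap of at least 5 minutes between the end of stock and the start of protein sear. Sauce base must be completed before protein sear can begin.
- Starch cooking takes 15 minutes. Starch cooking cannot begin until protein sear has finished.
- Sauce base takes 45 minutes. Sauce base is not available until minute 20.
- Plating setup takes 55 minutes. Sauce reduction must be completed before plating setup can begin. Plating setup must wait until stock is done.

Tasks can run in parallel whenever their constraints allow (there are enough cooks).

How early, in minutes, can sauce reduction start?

Sauce base cannot begin until its own release at minute 20. It runs from minute 20 to 20 + 45 = minute 65.
Nothing blocks stock, so it runs from minute 0 to minute 70.
Protein sear has to wait for stock (finishes minute 70, plus 5-minute gap → minute 75); sauce base (finishes minute 65). The latest of these is minute 75, so protein sear runs minute 75 to 75 + 50 = minute 125.
Sauce reduction waits on protein sear (finishes minute 125), so the earliest it can start is minute 125.

125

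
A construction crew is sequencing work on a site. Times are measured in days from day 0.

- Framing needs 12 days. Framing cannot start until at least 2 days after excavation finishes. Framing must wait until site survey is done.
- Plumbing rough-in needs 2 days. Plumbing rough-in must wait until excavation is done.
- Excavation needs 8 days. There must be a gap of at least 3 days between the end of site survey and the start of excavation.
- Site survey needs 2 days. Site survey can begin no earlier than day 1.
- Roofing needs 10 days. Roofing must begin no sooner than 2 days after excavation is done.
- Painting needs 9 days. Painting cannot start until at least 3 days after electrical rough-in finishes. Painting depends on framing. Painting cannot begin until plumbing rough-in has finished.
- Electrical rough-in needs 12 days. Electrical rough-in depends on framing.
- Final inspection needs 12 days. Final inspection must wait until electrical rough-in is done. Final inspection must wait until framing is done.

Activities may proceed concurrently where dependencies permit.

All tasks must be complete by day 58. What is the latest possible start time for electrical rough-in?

34

Painting has no dependents, so it just needs to finish by day 58. Starting by 58 − 9 = day 49 achieves that.
Final inspection has no dependents, so it just needs to finish by day 58. Starting by 58 − 12 = day 46 achieves that.
Electrical rough-in must finish in time for painting (must start by day 49, minus 3-day gap → day 46); final inspection (must start by day 46). The tightest is day 46, so electrical rough-in must start by 46 − 12 = day 34.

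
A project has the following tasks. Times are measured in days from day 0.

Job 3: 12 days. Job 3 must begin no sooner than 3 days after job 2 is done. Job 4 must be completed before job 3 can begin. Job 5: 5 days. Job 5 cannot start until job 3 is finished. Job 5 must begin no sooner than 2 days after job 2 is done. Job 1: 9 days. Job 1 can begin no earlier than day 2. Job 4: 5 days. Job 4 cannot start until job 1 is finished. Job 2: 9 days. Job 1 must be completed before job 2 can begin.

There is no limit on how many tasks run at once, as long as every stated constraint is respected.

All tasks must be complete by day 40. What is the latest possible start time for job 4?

Nothing follows job 5; the deadline of day 40 is its only limit. It must start by 40 − 5 = day 35.
Since job 5 (must start by day 35) depends on it, job 3 must finish by day 35. Backing off its 12-day duration gives a latest start of day 23.
Job 4 must finish before job 3 (must start by day 23). With a 5-day duration, job 4 must start by 23 − 5 = day 18.

18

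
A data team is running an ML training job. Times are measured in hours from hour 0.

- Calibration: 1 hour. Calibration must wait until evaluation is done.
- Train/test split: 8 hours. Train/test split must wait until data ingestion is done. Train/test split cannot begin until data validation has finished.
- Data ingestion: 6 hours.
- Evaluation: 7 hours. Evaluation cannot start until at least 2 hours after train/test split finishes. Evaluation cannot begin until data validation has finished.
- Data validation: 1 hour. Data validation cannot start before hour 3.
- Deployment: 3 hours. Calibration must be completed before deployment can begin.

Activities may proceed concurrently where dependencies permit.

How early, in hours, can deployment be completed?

27

Data validation cannot begin until its own release at hour 3. It runs from hour 3 to 3 + 1 = hour 4.
Data ingestion can start immediately at hour 0; it finishes at hour 6.
Train/test split needs all of data ingestion (finishes hour 6); data validation (finishes hour 4). That puts its earliest start at hour 6; it finishes at 6 + 8 = hour 14.
Evaluation needs all of train/test split (finishes hour 14, plus 2-hour gap → hour 16); data validation (finishes hour 4). That puts its earliest start at hour 16; it finishes at 16 + 7 = hour 23.
Calibration waits on evaluation (finishes hour 23), so it starts at hour 23 and finishes at 23 + 1 = hour 24.
After calibration (finishes hour 24), deployment can start at hour 24 and finishes at hour 27.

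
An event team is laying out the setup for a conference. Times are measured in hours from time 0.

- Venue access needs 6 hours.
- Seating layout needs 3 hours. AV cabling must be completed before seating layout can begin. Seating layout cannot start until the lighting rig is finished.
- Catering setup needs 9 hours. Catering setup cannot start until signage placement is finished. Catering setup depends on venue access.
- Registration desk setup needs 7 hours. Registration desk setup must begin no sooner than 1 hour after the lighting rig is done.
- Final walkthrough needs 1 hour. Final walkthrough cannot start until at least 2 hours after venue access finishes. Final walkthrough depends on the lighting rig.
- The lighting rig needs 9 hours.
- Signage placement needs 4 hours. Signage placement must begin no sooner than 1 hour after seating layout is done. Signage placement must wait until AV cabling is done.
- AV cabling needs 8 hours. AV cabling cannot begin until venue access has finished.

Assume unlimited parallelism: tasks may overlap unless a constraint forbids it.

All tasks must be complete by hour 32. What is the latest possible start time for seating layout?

15

Catering setup has no dependents, so it just needs to finish by hour 32. Starting by 32 − 9 = hour 23 achieves that.
Signage placement has to be done before catering setup (must start by hour 23). That means finishing by hour 23, i.e. starting by 23 − 4 = hour 19.
Since signage placement (must start by hour 19, minus 1-hour gap → hour 18) depends on it, seating layout must finish by hour 18. Backing off its 3-hour duration gives a latest start of hour 15.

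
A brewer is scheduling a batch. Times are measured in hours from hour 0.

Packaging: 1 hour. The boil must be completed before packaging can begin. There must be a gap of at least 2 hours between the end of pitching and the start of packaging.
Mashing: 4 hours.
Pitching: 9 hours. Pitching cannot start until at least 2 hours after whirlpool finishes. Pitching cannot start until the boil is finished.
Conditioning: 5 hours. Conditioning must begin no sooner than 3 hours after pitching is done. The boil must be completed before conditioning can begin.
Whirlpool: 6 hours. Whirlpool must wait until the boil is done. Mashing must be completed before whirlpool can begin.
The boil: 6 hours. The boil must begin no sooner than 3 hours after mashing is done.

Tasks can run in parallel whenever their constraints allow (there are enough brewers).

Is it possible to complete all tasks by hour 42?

Mashing can start immediately at hour 0; it finishes at hour 4.
The boil cannot begin until mashing (finishes hour 4, plus 3-hour gap → hour 7). It runs from hour 7 to 7 + 6 = hour 13.
Whirlpool cannot start until the boil (finishes hour 13); mashing (finishes hour 4). The controlling bound is hour 13, so whirlpool finishes at 13 + 6 = hour 19.
Pitching has to wait for whirlpool (finishes hour 19, plus 2-hour gap → hour 21); the boil (finishes hour 13). The latest of these is hour 21, so pitching runs hour 21 to 21 + 9 = hour 30.
Packaging needs all of the boil (finishes hour 13); pitching (finishes hour 30, plus 2-hour gap → hour 32). That puts its earliest start at hour 32; it finishes at 32 + 1 = hour 33.
Conditioning cannot start until pitching (finishes hour 30, plus 3-hour gap → hour 33); the boil (finishes hour 13). The controlling bound is hour 33, so conditioning finishes at 33 + 5 = hour 38.
Every task is finished by hour 38, which is no later than the deadline of 42, so the schedule is feasible.

Yes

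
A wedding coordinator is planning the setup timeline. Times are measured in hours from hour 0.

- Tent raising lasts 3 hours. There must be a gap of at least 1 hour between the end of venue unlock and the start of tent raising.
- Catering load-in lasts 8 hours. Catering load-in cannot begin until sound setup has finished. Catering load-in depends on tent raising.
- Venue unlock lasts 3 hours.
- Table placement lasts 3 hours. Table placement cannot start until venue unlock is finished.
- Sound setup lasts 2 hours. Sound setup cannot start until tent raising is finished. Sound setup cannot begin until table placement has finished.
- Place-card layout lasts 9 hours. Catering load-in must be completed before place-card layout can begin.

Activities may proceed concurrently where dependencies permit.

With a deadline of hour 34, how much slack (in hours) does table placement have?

9

Nothing blocks venue unlock, so it runs from hour 0 to hour 3.
Table placement waits on venue unlock (finishes hour 3), so it starts at hour 3 and finishes at 3 + 3 = hour 6.

Working backward from the deadline:
Nothing follows place-card layout; the deadline of hour 34 is its only limit. It must start by 34 − 9 = hour 25.
Catering load-in feeds into place-card layout (must start by hour 25); so catering load-in must finish by hour 25 and therefore start by hour 17.
Sound setup feeds into catering load-in (must start by hour 17); so sound setup must finish by hour 17 and therefore start by hour 15.
Table placement has to be done before sound setup (must start by hour 15). That means finishing by hour 15, i.e. starting by 15 − 3 = hour 12.
So table placement can start as early as hour 3 and as late as hour 12, giving 12 − 3 = 9 hours of slack.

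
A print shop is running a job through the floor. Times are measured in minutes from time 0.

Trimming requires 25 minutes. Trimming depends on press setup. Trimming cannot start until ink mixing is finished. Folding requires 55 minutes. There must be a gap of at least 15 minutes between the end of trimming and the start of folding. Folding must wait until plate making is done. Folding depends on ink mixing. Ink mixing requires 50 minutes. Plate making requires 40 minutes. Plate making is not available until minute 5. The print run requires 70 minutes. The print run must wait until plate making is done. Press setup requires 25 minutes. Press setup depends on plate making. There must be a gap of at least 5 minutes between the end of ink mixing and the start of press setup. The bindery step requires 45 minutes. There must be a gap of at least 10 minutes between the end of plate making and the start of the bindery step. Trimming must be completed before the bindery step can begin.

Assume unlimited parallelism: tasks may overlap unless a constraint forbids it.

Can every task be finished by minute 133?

Ink mixing has no prerequisites, so it starts at minute 0 and finishes at minute 50.
Plate making cannot begin until its own release at minute 5. It runs from minute 5 to 5 + 40 = minute 45.
The print run waits on plate making (finishes minute 45), so it starts at minute 45 and finishes at 45 + 70 = minute 115.
Press setup needs all of plate making (finishes minute 45); ink mixing (finishes minute 50, plus 5-minute gap → minute 55). That puts its earliest start at minute 55; it finishes at 55 + 25 = minute 80.
Trimming cannot start until press setup (finishes minute 80); ink mixing (finishes minute 50). The controlling bound is minute 80, so trimming finishes at 80 + 25 = minute 105.
For the bindery step: plate making (finishes minute 45, plus 10-minute gap → minute 55); trimming (finishes minute 105). Taking the maximum gives a start of minute 105, and it finishes at 105 + 45 = minute 150.
For folding: trimming (finishes minute 105, plus 15-minute gap → minute 120); plate making (finishes minute 45); ink mixing (finishes minute 50). Taking the maximum gives a start of minute 120, and it finishes at 120 + 55 = minute 175.
The earliest everything can be done is minute 175, which is after the deadline of 133, so it is not possible.

No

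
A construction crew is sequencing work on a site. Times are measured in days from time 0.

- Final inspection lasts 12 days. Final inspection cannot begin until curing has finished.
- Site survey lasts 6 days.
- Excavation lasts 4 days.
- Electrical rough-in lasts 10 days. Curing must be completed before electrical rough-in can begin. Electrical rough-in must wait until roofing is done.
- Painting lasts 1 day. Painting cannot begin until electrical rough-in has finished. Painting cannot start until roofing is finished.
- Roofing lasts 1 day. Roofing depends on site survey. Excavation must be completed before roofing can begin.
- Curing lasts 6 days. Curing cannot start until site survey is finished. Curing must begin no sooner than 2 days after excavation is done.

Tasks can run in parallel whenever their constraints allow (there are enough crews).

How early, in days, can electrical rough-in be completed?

Excavation can start immediately at day 0; it finishes at day 4.
Site survey can start immediately at day 0; it finishes at day 6.
Roofing cannot start until site survey (finishes day 6); excavation (finishes day 4). The controlling bound is day 6, so roofing finishes at 6 + 1 = day 7.
Curing cannot start until site survey (finishes day 6); excavation (finishes day 4, plus 2-day gap → day 6). The controlling bound is day 6, so curing finishes at 6 + 6 = day 12.
For electrical rough-in: curing (finishes day 12); roofing (finishes day 7). Taking the maximum gives a start of day 12, and it finishes at 12 + 10 = day 22.

22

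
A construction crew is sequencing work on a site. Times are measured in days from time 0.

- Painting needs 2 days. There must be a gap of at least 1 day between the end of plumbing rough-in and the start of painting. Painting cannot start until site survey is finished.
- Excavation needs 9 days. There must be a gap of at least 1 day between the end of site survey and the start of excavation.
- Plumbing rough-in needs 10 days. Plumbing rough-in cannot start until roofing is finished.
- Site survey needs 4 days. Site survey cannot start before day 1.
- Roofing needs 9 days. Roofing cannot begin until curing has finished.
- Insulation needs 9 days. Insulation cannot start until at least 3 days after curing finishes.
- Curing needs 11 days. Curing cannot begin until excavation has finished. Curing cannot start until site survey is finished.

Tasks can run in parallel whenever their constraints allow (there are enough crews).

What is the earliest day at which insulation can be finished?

Site survey cannot begin until its own release at day 1. It runs from day 1 to 1 + 4 = day 5.
Excavation cannot begin until site survey (finishes day 5, plus 1-day gap → day 6). It runs from day 6 to 6 + 9 = day 15.
Curing cannot start until excavation (finishes day 15); site survey (finishes day 5). The controlling bound is day 15, so curing finishes at 15 + 11 = day 26.
After curing (finishes day 26, plus 3-day gap → day 29), insulation can start at day 29 and finishes at day 38.

38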